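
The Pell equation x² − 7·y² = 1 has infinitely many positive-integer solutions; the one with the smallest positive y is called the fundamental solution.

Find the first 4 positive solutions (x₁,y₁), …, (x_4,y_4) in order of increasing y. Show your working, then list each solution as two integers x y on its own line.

[2; 1,1,1,4] for √7; ℓ=4 ⇒ convergent index 3
k=0  a_k=2  p_k/q_k = 2/1
k=1  a_k=1  p_k/q_k = 3/1
k=2  a_k=1  p_k/q_k = 5/2
k=3  a_k=1  p_k/q_k = 8/3
→ (8, 3).  Check: 8²=64, 7·3²=63, difference 1.
(x_2, y_2) = (8·8 + 7·3·3, 8·3 + 3·8) = (127, 48)
(x_3, y_3) = (8·127 + 7·3·48, 8·48 + 3·127) = (2024, 765)
(x_4, y_4) = (8·2024 + 7·3·765, 8·765 + 3·2024) = (32257, 12192)

8 3
127 48
2024 765
32257 12192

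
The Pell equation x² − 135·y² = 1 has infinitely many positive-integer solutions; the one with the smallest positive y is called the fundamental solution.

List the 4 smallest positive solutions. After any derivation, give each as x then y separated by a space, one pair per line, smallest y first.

244 21
119071 10248
58106404 5001003
28355806081 2440479216

√135 = [11; 1,1,1,1,1,1,1,22, …], period ℓ=8 (even) → k=7
i=0: a=11 ⇒ p=11, q=1
i=1: a=1 ⇒ p=12, q=1
i=2: a=1 ⇒ p=23, q=2
i=3: a=1 ⇒ p=35, q=3
i=4: a=1 ⇒ p=58, q=5
…
i=6: a=1 ⇒ p=151, q=13
i=7: a=1 ⇒ p=244, q=21
→ (244, 21).  Check: 244²=59536, 135·21²=59535, difference 1.
k=2:  x_2 = 244·244+135·21·21 = 119071,  y_2 = 244·21+21·244 = 10248
k=3:  x_3 = 244·119071+135·21·10248 = 58106404,  y_3 = 244·10248+21·119071 = 5001003
k=4:  x_4 = 244·58106404+135·21·5001003 = 28355806081,  y_4 = 244·5001003+21·58106404 = 2440479216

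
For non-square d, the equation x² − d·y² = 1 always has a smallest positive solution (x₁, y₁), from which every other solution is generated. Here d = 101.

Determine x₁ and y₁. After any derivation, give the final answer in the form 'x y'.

[10; 20] for √101; ℓ=1 ⇒ convergent index 1
a_0=10:  p_0=10·1+0=10,  q_0=10·0+1=1
a_1=20:  p_1=20·10+1=201,  q_1=20·1+0=20
(x₁, y₁) = (201, 20);  201² − 101·20² = 1 ✓

201 20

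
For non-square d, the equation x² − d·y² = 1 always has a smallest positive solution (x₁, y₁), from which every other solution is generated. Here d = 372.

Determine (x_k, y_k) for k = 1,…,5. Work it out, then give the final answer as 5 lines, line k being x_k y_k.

√372 = [19; 3,2,12,2,3,38, …], period ℓ=6 (even) → k=5
k=0  a_k=19  p_k/q_k = 19/1
k=1  a_k=3  p_k/q_k = 58/3
k=2  a_k=2  p_k/q_k = 135/7
…
k=4  a_k=2  p_k/q_k = 3491/181
k=5  a_k=3  p_k/q_k = 12151/630
→ (12151, 630).  Check: 12151²=147646801, 372·630²=147646800, difference 1.
n=2: (12151,630)∘(12151,630) = (12151·12151+372·630·630, 12151·630+630·12151) = (295293601,15310260)
n=3: (295293601,15310260)∘(12151,630) = (12151·295293601+372·630·15310260, 12151·15310260+630·295293601) = (7176225079351,372069937890)
n=4: (7176225079351,372069937890)∘(12151,630) = (12151·7176225079351+372·630·372069937890, 12151·372069937890+630·7176225079351) = (174396621583094401,9042043615292520)
n=5: (174396621583094401,9042043615292520)∘(12151,630) = (12151·174396621583094401+372·630·9042043615292520, 12151·9042043615292520+630·174396621583094401) = (4238186690536135053751,219739743566768883150)

12151 630
295293601 15310260
7176225079351 372069937890
174396621583094401 9042043615292520
4238186690536135053751 219739743566768883150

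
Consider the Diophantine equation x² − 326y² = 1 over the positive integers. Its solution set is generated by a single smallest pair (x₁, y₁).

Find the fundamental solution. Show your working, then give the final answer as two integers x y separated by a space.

325 18

√326 = [18; 18,36, …], period ℓ=2 (even) → k=1
k=0  a_k=18  p_k/q_k = 18/1
k=1  a_k=18  p_k/q_k = 325/18
fundamental: x₁=325, y₁=18  (since 105625 − 326·324 = 1)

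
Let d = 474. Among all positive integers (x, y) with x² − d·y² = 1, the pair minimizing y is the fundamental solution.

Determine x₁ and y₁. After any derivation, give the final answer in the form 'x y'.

√474 → a₀=21, period (1,3,2,1,1,…,3,1,42); ℓ=14 even so k=13
a_0=21:  p_0=21·1+0=21,  q_0=21·0+1=1
…
a_2=3:  p_2=3·22+21=87,  q_2=3·1+1=4
a_3=2:  p_3=2·87+22=196,  q_3=2·4+1=9
a_4=1:  p_4=1·196+87=283,  q_4=1·9+4=13
a_5=1:  p_5=1·283+196=479,  q_5=1·13+9=22
…
a_7=6:  p_7=6·762+479=5051,  q_7=6·35+22=232
…
a_12=3:  p_12=3·44218+16677=149331,  q_12=3·2031+766=6859
a_13=1:  p_13=1·149331+44218=193549,  q_13=1·6859+2031=8890
→ (193549, 8890).  Check: 193549²=37461215401, 474·8890²=37461215400, difference 1.

193549 8890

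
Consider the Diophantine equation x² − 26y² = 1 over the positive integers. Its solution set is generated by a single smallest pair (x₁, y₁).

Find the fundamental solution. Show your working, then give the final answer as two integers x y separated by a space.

√26 → a₀=5, period (10); ℓ=1 odd so k=1
i=0: a=5 ⇒ p=5, q=1
i=1: a=10 ⇒ p=51, q=10
fundamental: x₁=51, y₁=10  (since 2601 − 26·100 = 1)

51 10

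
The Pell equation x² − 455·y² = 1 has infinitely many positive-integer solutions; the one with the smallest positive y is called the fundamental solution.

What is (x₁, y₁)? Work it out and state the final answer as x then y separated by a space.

64 3

[21; 3,42] for √455; ℓ=2 ⇒ convergent index 1
step 0: (21, 1)  from 21·(1,0) + (0,1)
step 1: (64, 3)  from 3·(21,1) + (1,0)
→ (64, 3).  Check: 64²=4096, 455·3²=4095, difference 1.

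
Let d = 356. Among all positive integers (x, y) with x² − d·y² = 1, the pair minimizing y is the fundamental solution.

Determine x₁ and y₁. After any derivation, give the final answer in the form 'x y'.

500001 26500

√356 = [18; 1,6,1,1,2,…,6,1,36, …], period ℓ=14 (even) → k=13
a_0=18:  p_0=18·1+0=18,  q_0=18·0+1=1
a_1=1:  p_1=1·18+1=19,  q_1=1·1+0=1
…
a_4=1:  p_4=1·151+132=283,  q_4=1·8+7=15
a_5=2:  p_5=2·283+151=717,  q_5=2·15+8=38
a_6=1:  p_6=1·717+283=1000,  q_6=1·38+15=53
…
a_9=2:  p_9=2·9717+8717=28151,  q_9=2·515+462=1492
…
a_12=6:  p_12=6·66019+37868=433982,  q_12=6·3499+2007=23001
a_13=1:  p_13=1·433982+66019=500001,  q_13=1·23001+3499=26500
fundamental: x₁=500001, y₁=26500  (since 250001000001 − 356·702250000 = 1)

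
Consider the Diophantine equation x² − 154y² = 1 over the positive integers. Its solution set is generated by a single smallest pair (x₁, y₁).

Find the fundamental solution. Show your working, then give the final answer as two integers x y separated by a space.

21295 1716

d=154: √d = [12; 2,2,3,1,2,1,3,2,2,24] (ℓ=10, even), read p_9/q_9
i=0: a=12 ⇒ p=12, q=1
…
i=3: a=3 ⇒ p=211, q=17
i=4: a=1 ⇒ p=273, q=22
i=5: a=2 ⇒ p=757, q=61
i=6: a=1 ⇒ p=1030, q=83
i=7: a=3 ⇒ p=3847, q=310
i=8: a=2 ⇒ p=8724, q=703
i=9: a=2 ⇒ p=21295, q=1716
→ (21295, 1716).  Check: 21295²=453477025, 154·1716²=453477024, difference 1.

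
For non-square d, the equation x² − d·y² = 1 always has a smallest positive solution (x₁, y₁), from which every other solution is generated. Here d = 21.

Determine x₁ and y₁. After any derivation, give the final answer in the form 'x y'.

55 12

d=21: √d = [4; 1,1,2,1,1,8] (ℓ=6, even), read p_5/q_5
i=0: a=4 ⇒ p=4, q=1
…
i=2: a=1 ⇒ p=9, q=2
i=3: a=2 ⇒ p=23, q=5
i=4: a=1 ⇒ p=32, q=7
i=5: a=1 ⇒ p=55, q=12
→ (55, 12).  Check: 55²=3025, 21·12²=3024, difference 1.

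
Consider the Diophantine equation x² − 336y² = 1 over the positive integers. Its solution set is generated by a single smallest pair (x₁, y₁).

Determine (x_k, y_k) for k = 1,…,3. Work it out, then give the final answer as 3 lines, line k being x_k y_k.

d=336: √d = [18; 3,36] (ℓ=2, even), read p_1/q_1
i=0: a=18 ⇒ p=18, q=1
i=1: a=3 ⇒ p=55, q=3
(x₁, y₁) = (55, 3);  55² − 336·3² = 1 ✓
(x_2, y_2) = (55·55 + 336·3·3, 55·3 + 3·55) = (6049, 330)
(x_3, y_3) = (55·6049 + 336·3·330, 55·330 + 3·6049) = (665335, 36297)

55 3
6049 330
665335 36297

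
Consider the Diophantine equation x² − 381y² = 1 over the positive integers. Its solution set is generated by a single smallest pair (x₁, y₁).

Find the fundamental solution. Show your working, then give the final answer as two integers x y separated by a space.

1015 52

[19; 1,1,12,1,1,38] for √381; ℓ=6 ⇒ convergent index 5
k=0  a_k=19  p_k/q_k = 19/1
…
k=4  a_k=1  p_k/q_k = 527/27
k=5  a_k=1  p_k/q_k = 1015/52
(x₁, y₁) = (1015, 52);  1015² − 381·52² = 1 ✓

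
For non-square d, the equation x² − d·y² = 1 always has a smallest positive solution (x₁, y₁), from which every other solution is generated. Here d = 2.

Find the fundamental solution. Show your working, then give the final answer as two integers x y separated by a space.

3 2

[1; 2] for √2; ℓ=1 ⇒ convergent index 1
a_0=1:  p_0=1·1+0=1,  q_0=1·0+1=1
a_1=2:  p_1=2·1+1=3,  q_1=2·1+0=2
→ (3, 2).  Check: 3²=9, 2·2²=8, difference 1.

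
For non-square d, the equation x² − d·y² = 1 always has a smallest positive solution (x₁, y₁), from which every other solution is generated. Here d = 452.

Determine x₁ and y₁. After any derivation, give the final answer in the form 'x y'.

√452 = [21; 3,1,5,3,10,3,5,1,3,42, …], period ℓ=10 (even) → k=9
i=0: a=21 ⇒ p=21, q=1
…
i=4: a=3 ⇒ p=1552, q=73
i=5: a=10 ⇒ p=16009, q=753
…
i=8: a=1 ⇒ p=313483, q=14745
i=9: a=3 ⇒ p=1204353, q=56648
fundamental: x₁=1204353, y₁=56648  (since 1450466148609 − 452·3208995904 = 1)

1204353 56648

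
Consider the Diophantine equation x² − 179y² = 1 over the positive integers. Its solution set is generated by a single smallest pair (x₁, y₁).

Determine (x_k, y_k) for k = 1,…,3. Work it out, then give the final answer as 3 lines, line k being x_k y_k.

d=179: √d = [13; 2,1,1,1,3,…,1,2,26] (ℓ=14, even), read p_13/q_13
k=0  a_k=13  p_k/q_k = 13/1
k=1  a_k=2  p_k/q_k = 27/2
k=2  a_k=1  p_k/q_k = 40/3
k=3  a_k=1  p_k/q_k = 67/5
…
k=5  a_k=3  p_k/q_k = 388/29
…
k=8  a_k=5  p_k/q_k = 137042/10243
…
k=12  a_k=1  p_k/q_k = 1588459/118727
k=13  a_k=2  p_k/q_k = 4190210/313191
(x₁, y₁) = (4190210, 313191);  4190210² − 179·313191² = 1 ✓
(x_2, y_2) = (4190210·4190210 + 179·313191·313191, 4190210·313191 + 313191·4190210) = (35115719688199, 2624672120220)
(x_3, y_3) = (4190210·35115719688199 + 179·313191·2624672120220, 4190210·2624672120220 + 313191·35115719688199) = (294284479589372473370, 21995854729733779209)

4190210 313191
35115719688199 2624672120220
294284479589372473370 21995854729733779209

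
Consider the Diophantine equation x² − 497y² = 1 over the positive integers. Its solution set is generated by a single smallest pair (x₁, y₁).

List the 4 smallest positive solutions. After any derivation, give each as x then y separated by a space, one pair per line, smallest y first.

1201887 53912
2889064721537 129592263888
6944658661946678751 311510514535059400
16693389930459326703284737 748800875565868281911712

[22; 3,2,2,5,6,5,2,2,3,44] for √497; ℓ=10 ⇒ convergent index 9
a_0=22:  p_0=22·1+0=22,  q_0=22·0+1=1
a_1=3:  p_1=3·22+1=67,  q_1=3·1+0=3
a_2=2:  p_2=2·67+22=156,  q_2=2·3+1=7
a_3=2:  p_3=2·156+67=379,  q_3=2·7+3=17
…
a_5=6:  p_5=6·2051+379=12685,  q_5=6·92+17=569
a_6=5:  p_6=5·12685+2051=65476,  q_6=5·569+92=2937
a_7=2:  p_7=2·65476+12685=143637,  q_7=2·2937+569=6443
a_8=2:  p_8=2·143637+65476=352750,  q_8=2·6443+2937=15823
a_9=3:  p_9=3·352750+143637=1201887,  q_9=3·15823+6443=53912
fundamental: x₁=1201887, y₁=53912  (since 1444532360769 − 497·2906503744 = 1)
n=2: (1201887,53912)∘(1201887,53912) = (1201887·1201887+497·53912·53912, 1201887·53912+53912·1201887) = (2889064721537,129592263888)
n=3: (2889064721537,129592263888)∘(1201887,53912) = (1201887·2889064721537+497·53912·129592263888, 1201887·129592263888+53912·2889064721537) = (6944658661946678751,311510514535059400)
n=4: (6944658661946678751,311510514535059400)∘(1201887,53912) = (1201887·6944658661946678751+497·53912·311510514535059400, 1201887·311510514535059400+53912·6944658661946678751) = (16693389930459326703284737,748800875565868281911712)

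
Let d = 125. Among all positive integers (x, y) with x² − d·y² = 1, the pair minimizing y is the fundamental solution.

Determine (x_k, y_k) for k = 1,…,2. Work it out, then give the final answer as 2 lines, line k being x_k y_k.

930249 83204
1730726404001 154800875592

√125 = [11; 5,1,1,5,22, …], period ℓ=5 (odd) → k=9
k=0  a_k=11  p_k/q_k = 11/1
k=1  a_k=5  p_k/q_k = 56/5
k=2  a_k=1  p_k/q_k = 67/6
k=3  a_k=1  p_k/q_k = 123/11
…
k=7  a_k=1  p_k/q_k = 91444/8179
k=8  a_k=1  p_k/q_k = 167761/15005
k=9  a_k=5  p_k/q_k = 930249/83204
fundamental: x₁=930249, y₁=83204  (since 865363202001 − 125·6922905616 = 1)
(930249+83204√125)^2 = 1730726404001 + 154800875592√125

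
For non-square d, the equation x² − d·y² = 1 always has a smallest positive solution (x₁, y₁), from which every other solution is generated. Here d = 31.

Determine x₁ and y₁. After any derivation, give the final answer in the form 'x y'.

[5; 1,1,3,5,3,1,1,10] for √31; ℓ=8 ⇒ convergent index 7
k=0  a_k=5  p_k/q_k = 5/1
…
k=3  a_k=3  p_k/q_k = 39/7
…
k=6  a_k=1  p_k/q_k = 863/155
k=7  a_k=1  p_k/q_k = 1520/273
fundamental: x₁=1520, y₁=273  (since 2310400 − 31·74529 = 1)

1520 273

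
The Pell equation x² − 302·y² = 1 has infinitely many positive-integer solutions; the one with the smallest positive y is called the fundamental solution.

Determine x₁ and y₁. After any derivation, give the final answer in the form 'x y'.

4276623 246092

√302 = [17; 2,1,1,1,4,…,1,2,34, …], period ℓ=16 (even) → k=15
k=0  a_k=17  p_k/q_k = 17/1
k=1  a_k=2  p_k/q_k = 35/2
k=2  a_k=1  p_k/q_k = 52/3
…
k=4  a_k=1  p_k/q_k = 139/8
k=5  a_k=4  p_k/q_k = 643/37
k=6  a_k=2  p_k/q_k = 1425/82
…
k=9  a_k=1  p_k/q_k = 36581/2105
k=10  a_k=2  p_k/q_k = 107675/6196
…
k=13  a_k=1  p_k/q_k = 1042237/59974
k=14  a_k=1  p_k/q_k = 1617193/93059
k=15  a_k=2  p_k/q_k = 4276623/246092
(x₁, y₁) = (4276623, 246092);  4276623² − 302·246092² = 1 ✓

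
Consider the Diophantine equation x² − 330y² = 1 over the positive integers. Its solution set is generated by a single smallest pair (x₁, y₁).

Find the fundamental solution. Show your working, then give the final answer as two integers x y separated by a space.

[18; 6,36] for √330; ℓ=2 ⇒ convergent index 1
a_0=18:  p_0=18·1+0=18,  q_0=18·0+1=1
a_1=6:  p_1=6·18+1=109,  q_1=6·1+0=6
→ (109, 6).  Check: 109²=11881, 330·6²=11880, difference 1.

109 6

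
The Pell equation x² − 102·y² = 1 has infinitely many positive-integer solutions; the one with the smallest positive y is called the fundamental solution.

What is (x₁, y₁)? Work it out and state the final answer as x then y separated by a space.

101 10

√102 → a₀=10, period (10,20); ℓ=2 even so k=1
step 0: (10, 1)  from 10·(1,0) + (0,1)
step 1: (101, 10)  from 10·(10,1) + (1,0)
fundamental: x₁=101, y₁=10  (since 10201 − 102·100 = 1)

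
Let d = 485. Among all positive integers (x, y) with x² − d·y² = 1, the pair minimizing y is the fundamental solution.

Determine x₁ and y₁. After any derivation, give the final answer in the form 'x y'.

d=485: √d = [22; 44] (ℓ=1, odd), read p_1/q_1
i=0: a=22 ⇒ p=22, q=1
i=1: a=44 ⇒ p=969, q=44
fundamental: x₁=969, y₁=44  (since 938961 − 485·1936 = 1)

969 44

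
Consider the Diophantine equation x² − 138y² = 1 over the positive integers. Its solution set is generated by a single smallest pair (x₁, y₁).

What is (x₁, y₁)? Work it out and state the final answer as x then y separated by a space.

47 4

[11; 1,2,1,22] for √138; ℓ=4 ⇒ convergent index 3
k=0  a_k=11  p_k/q_k = 11/1
k=1  a_k=1  p_k/q_k = 12/1
k=2  a_k=2  p_k/q_k = 35/3
k=3  a_k=1  p_k/q_k = 47/4
(x₁, y₁) = (47, 4);  47² − 138·4² = 1 ✓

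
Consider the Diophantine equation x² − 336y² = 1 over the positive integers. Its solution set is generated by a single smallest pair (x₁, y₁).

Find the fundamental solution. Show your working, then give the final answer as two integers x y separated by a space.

d=336: √d = [18; 3,36] (ℓ=2, even), read p_1/q_1
a_0=18:  p_0=18·1+0=18,  q_0=18·0+1=1
a_1=3:  p_1=3·18+1=55,  q_1=3·1+0=3
→ (55, 3).  Check: 55²=3025, 336·3²=3024, difference 1.

55 3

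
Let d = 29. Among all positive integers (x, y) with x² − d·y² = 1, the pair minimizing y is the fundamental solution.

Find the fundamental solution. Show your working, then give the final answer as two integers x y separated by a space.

9801 1820

d=29: √d = [5; 2,1,1,2,10] (ℓ=5, odd), read p_9/q_9
a_0=5:  p_0=5·1+0=5,  q_0=5·0+1=1
…
a_2=1:  p_2=1·11+5=16,  q_2=1·2+1=3
a_3=1:  p_3=1·16+11=27,  q_3=1·3+2=5
…
a_7=1:  p_7=1·1524+727=2251,  q_7=1·283+135=418
a_8=1:  p_8=1·2251+1524=3775,  q_8=1·418+283=701
a_9=2:  p_9=2·3775+2251=9801,  q_9=2·701+418=1820
→ (9801, 1820).  Check: 9801²=96059601, 29·1820²=96059600, difference 1.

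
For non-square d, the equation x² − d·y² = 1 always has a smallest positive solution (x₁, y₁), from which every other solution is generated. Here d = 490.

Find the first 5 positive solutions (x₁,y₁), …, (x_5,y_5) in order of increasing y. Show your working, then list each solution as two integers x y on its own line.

d=490: √d = [22; 7,2,1,4,4,4,1,2,7,44] (ℓ=10, even), read p_9/q_9
a_0=22:  p_0=22·1+0=22,  q_0=22·0+1=1
a_1=7:  p_1=7·22+1=155,  q_1=7·1+0=7
…
a_5=4:  p_5=4·2280+487=9607,  q_5=4·103+22=434
a_6=4:  p_6=4·9607+2280=40708,  q_6=4·434+103=1839
…
a_8=2:  p_8=2·50315+40708=141338,  q_8=2·2273+1839=6385
a_9=7:  p_9=7·141338+50315=1039681,  q_9=7·6385+2273=46968
fundamental: x₁=1039681, y₁=46968  (since 1080936581761 − 490·2205993024 = 1)
n=2: (1039681,46968)∘(1039681,46968) = (1039681·1039681+490·46968·46968, 1039681·46968+46968·1039681) = (2161873163521,97663474416)
n=3: (2161873163521,97663474416)∘(1039681,46968) = (1039681·2161873163521+490·46968·97663474416, 1039681·97663474416+46968·2161873163521) = (4495316905044313921,203077717488555624)
n=4: (4495316905044313921,203077717488555624)∘(1039681,46968) = (1039681·4495316905044313921+490·46968·203077717488555624, 1039681·203077717488555624+46968·4495316905044313921) = (9347391150304592810234881,422272088792340335957472)
n=5: (9347391150304592810234881,422272088792340335957472)∘(1039681,46968) = (1039681·9347391150304592810234881+490·46968·422272088792340335957472, 1039681·422272088792340335957472+46968·9347391150304592810234881) = (19436609957075163398170578312001,878056535095215307939712337240)

1039681 46968
2161873163521 97663474416
4495316905044313921 203077717488555624
9347391150304592810234881 422272088792340335957472
19436609957075163398170578312001 878056535095215307939712337240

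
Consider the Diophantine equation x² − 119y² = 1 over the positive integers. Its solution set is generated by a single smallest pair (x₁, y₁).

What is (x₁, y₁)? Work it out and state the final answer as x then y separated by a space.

120 11

√119 → a₀=10, period (1,9,1,20); ℓ=4 even so k=3
i=0: a=10 ⇒ p=10, q=1
…
i=2: a=9 ⇒ p=109, q=10
i=3: a=1 ⇒ p=120, q=11
→ (120, 11).  Check: 120²=14400, 119·11²=14399, difference 1.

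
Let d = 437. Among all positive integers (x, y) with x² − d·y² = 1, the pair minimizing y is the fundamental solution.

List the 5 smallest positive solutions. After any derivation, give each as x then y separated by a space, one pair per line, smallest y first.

√437 → a₀=20, period (1,9,2,9,1,40); ℓ=6 even so k=5
a_0=20:  p_0=20·1+0=20,  q_0=20·0+1=1
…
a_2=9:  p_2=9·21+20=209,  q_2=9·1+1=10
a_3=2:  p_3=2·209+21=439,  q_3=2·10+1=21
a_4=9:  p_4=9·439+209=4160,  q_4=9·21+10=199
a_5=1:  p_5=1·4160+439=4599,  q_5=1·199+21=220
fundamental: x₁=4599, y₁=220  (since 21150801 − 437·48400 = 1)
k=2:  x_2 = 4599·4599+437·220·220 = 42301601,  y_2 = 4599·220+220·4599 = 2023560
k=3:  x_3 = 4599·42301601+437·220·2023560 = 389090121399,  y_3 = 4599·2023560+220·42301601 = 18612704660
k=4:  x_4 = 4599·389090121399+437·220·18612704660 = 3578850894326401,  y_4 = 4599·18612704660+220·389090121399 = 171199655439120
k=5:  x_5 = 4599·3578850894326401+437·220·171199655439120 = 32918270136924114999,  y_5 = 4599·171199655439120+220·3578850894326401 = 1574694412116321100

4599 220
42301601 2023560
389090121399 18612704660
3578850894326401 171199655439120
32918270136924114999 1574694412116321100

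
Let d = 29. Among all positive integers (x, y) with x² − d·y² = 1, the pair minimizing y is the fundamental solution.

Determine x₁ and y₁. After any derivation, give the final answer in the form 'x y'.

√29 → a₀=5, period (2,1,1,2,10); ℓ=5 odd so k=9
i=0: a=5 ⇒ p=5, q=1
i=1: a=2 ⇒ p=11, q=2
…
i=3: a=1 ⇒ p=27, q=5
i=4: a=2 ⇒ p=70, q=13
i=5: a=10 ⇒ p=727, q=135
i=6: a=2 ⇒ p=1524, q=283
i=7: a=1 ⇒ p=2251, q=418
i=8: a=1 ⇒ p=3775, q=701
i=9: a=2 ⇒ p=9801, q=1820
→ (9801, 1820).  Check: 9801²=96059601, 29·1820²=96059600, difference 1.

9801 1820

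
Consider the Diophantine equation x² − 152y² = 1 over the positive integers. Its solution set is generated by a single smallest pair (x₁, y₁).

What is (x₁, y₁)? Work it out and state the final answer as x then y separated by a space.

37 3

√152 → a₀=12, period (3,24); ℓ=2 even so k=1
i=0: a=12 ⇒ p=12, q=1
i=1: a=3 ⇒ p=37, q=3
(x₁, y₁) = (37, 3);  37² − 152·3² = 1 ✓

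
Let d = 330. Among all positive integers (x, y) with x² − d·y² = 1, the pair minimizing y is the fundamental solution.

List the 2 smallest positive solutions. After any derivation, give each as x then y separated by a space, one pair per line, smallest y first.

109 6
23761 1308

√330 = [18; 6,36, …], period ℓ=2 (even) → k=1
i=0: a=18 ⇒ p=18, q=1
i=1: a=6 ⇒ p=109, q=6
(x₁, y₁) = (109, 6);  109² − 330·6² = 1 ✓
k=2:  x_2 = 109·109+330·6·6 = 23761,  y_2 = 109·6+6·109 = 1308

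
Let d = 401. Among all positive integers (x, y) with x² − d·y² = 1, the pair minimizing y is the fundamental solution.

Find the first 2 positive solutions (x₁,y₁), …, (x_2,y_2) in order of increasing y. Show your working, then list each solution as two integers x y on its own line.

801 40
1283201 64080

[20; 40] for √401; ℓ=1 ⇒ convergent index 1
k=0  a_k=20  p_k/q_k = 20/1
k=1  a_k=40  p_k/q_k = 801/40
fundamental: x₁=801, y₁=40  (since 641601 − 401·1600 = 1)
(x_2, y_2) = (801·801 + 401·40·40, 801·40 + 40·801) = (1283201, 64080)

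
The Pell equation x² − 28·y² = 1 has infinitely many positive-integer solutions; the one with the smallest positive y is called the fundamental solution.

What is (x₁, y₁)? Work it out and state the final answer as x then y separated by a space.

d=28: √d = [5; 3,2,3,10] (ℓ=4, even), read p_3/q_3
i=0: a=5 ⇒ p=5, q=1
i=1: a=3 ⇒ p=16, q=3
i=2: a=2 ⇒ p=37, q=7
i=3: a=3 ⇒ p=127, q=24
fundamental: x₁=127, y₁=24  (since 16129 − 28·576 = 1)

127 24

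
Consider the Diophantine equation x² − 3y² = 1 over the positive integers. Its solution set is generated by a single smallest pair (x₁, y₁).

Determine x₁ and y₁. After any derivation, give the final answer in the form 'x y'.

2 1

d=3: √d = [1; 1,2] (ℓ=2, even), read p_1/q_1
step 0: (1, 1)  from 1·(1,0) + (0,1)
step 1: (2, 1)  from 1·(1,1) + (1,0)
fundamental: x₁=2, y₁=1  (since 4 − 3·1 = 1)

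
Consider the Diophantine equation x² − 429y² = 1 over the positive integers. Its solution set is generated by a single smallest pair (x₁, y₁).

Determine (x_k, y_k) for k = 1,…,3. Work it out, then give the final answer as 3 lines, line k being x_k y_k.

d=429: √d = [20; 1,2,2,9,1,12,1,9,2,2,1,40] (ℓ=12, even), read p_11/q_11
i=0: a=20 ⇒ p=20, q=1
…
i=2: a=2 ⇒ p=62, q=3
…
i=4: a=9 ⇒ p=1367, q=66
…
i=6: a=12 ⇒ p=19511, q=942
i=7: a=1 ⇒ p=21023, q=1015
…
i=9: a=2 ⇒ p=438459, q=21169
i=10: a=2 ⇒ p=1085636, q=52415
i=11: a=1 ⇒ p=1524095, q=73584
(x₁, y₁) = (1524095, 73584);  1524095² − 429·73584² = 1 ✓
(1524095+73584√429)^2 = 4645731138049 + 224298012960√429
(1524095+73584√429)^3 = 14161071197688057215 + 683702960124468816√429

1524095 73584
4645731138049 224298012960
14161071197688057215 683702960124468816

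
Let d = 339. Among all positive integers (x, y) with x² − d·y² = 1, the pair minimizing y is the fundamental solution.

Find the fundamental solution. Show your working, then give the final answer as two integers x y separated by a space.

√339 = [18; 2,2,2,1,17,1,2,2,2,36, …], period ℓ=10 (even) → k=9
a_0=18:  p_0=18·1+0=18,  q_0=18·0+1=1
a_1=2:  p_1=2·18+1=37,  q_1=2·1+0=2
a_2=2:  p_2=2·37+18=92,  q_2=2·2+1=5
a_3=2:  p_3=2·92+37=221,  q_3=2·5+2=12
a_4=1:  p_4=1·221+92=313,  q_4=1·12+5=17
a_5=17:  p_5=17·313+221=5542,  q_5=17·17+12=301
a_6=1:  p_6=1·5542+313=5855,  q_6=1·301+17=318
a_7=2:  p_7=2·5855+5542=17252,  q_7=2·318+301=937
a_8=2:  p_8=2·17252+5855=40359,  q_8=2·937+318=2192
a_9=2:  p_9=2·40359+17252=97970,  q_9=2·2192+937=5321
(x₁, y₁) = (97970, 5321);  97970² − 339·5321² = 1 ✓

97970 5321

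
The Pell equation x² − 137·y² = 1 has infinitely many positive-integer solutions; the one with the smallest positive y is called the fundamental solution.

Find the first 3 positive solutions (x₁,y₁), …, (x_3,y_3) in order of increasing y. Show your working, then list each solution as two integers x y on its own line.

d=137: √d = [11; 1,2,2,1,1,2,2,1,22] (ℓ=9, odd), read p_17/q_17
step 0: (11, 1)  from 11·(1,0) + (0,1)
…
step 4: (117, 10)  from 1·(82,7) + (35,3)
step 5: (199, 17)  from 1·(117,10) + (82,7)
…
step 7: (1229, 105)  from 2·(515,44) + (199,17)
…
step 9: (39597, 3383)  from 22·(1744,149) + (1229,105)
step 10: (41341, 3532)  from 1·(39597,3383) + (1744,149)
…
step 12: (285899, 24426)  from 2·(122279,10447) + (41341,3532)
step 13: (408178, 34873)  from 1·(285899,24426) + (122279,10447)
…
step 16: (4286741, 366241)  from 2·(1796332,153471) + (694077,59299)
step 17: (6083073, 519712)  from 1·(4286741,366241) + (1796332,153471)
→ (6083073, 519712).  Check: 6083073²=37003777123329, 137·519712²=37003777123328, difference 1.
n=2: (6083073,519712)∘(6083073,519712) = (6083073·6083073+137·519712·519712, 6083073·519712+519712·6083073) = (74007554246657,6322892069952)
n=3: (74007554246657,6322892069952)∘(6083073,519712) = (6083073·74007554246657+137·519712·6322892069952, 6083073·6322892069952+519712·74007554246657) = (900386710067742990849,76925228065277725280)

6083073 519712
74007554246657 6322892069952
900386710067742990849 76925228065277725280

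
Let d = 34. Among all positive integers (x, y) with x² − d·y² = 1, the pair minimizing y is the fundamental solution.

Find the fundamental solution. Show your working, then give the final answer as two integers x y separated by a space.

35 6

[5; 1,4,1,10] for √34; ℓ=4 ⇒ convergent index 3
a_0=5:  p_0=5·1+0=5,  q_0=5·0+1=1
…
a_2=4:  p_2=4·6+5=29,  q_2=4·1+1=5
a_3=1:  p_3=1·29+6=35,  q_3=1·5+1=6
(x₁, y₁) = (35, 6);  35² − 34·6² = 1 ✓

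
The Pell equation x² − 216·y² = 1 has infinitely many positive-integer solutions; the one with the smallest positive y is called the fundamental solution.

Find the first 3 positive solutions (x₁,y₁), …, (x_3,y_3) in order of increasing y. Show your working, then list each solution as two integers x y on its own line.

√216 = [14; 1,2,3,2,1,28, …], period ℓ=6 (even) → k=5
i=0: a=14 ⇒ p=14, q=1
…
i=2: a=2 ⇒ p=44, q=3
…
i=4: a=2 ⇒ p=338, q=23
i=5: a=1 ⇒ p=485, q=33
→ (485, 33).  Check: 485²=235225, 216·33²=235224, difference 1.
(485+33√216)^2 = 470449 + 32010√216
(485+33√216)^3 = 456335045 + 31049667√216

485 33
470449 32010
456335045 31049667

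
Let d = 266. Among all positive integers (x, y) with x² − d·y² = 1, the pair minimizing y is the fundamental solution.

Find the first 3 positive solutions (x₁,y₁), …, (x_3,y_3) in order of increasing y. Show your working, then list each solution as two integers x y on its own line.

√266 → a₀=16, period (3,4,3,32); ℓ=4 even so k=3
k=0  a_k=16  p_k/q_k = 16/1
…
k=2  a_k=4  p_k/q_k = 212/13
k=3  a_k=3  p_k/q_k = 685/42
(x₁, y₁) = (685, 42);  685² − 266·42² = 1 ✓
(685+42√266)^2 = 938449 + 57540√266
(685+42√266)^3 = 1285674445 + 78829758√266

685 42
938449 57540
1285674445 78829758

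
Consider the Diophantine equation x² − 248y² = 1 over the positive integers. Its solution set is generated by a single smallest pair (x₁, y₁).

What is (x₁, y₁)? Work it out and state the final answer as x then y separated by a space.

[15; 1,2,1,30] for √248; ℓ=4 ⇒ convergent index 3
k=0  a_k=15  p_k/q_k = 15/1
…
k=2  a_k=2  p_k/q_k = 47/3
k=3  a_k=1  p_k/q_k = 63/4
(x₁, y₁) = (63, 4);  63² − 248·4² = 1 ✓

63 4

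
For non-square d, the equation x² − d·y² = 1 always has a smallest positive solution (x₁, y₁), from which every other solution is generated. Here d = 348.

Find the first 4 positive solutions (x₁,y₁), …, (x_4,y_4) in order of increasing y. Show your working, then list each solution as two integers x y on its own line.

[18; 1,1,1,8,1,1,1,36] for √348; ℓ=8 ⇒ convergent index 7
a_0=18:  p_0=18·1+0=18,  q_0=18·0+1=1
…
a_6=1:  p_6=1·541+485=1026,  q_6=1·29+26=55
a_7=1:  p_7=1·1026+541=1567,  q_7=1·55+29=84
(x₁, y₁) = (1567, 84);  1567² − 348·84² = 1 ✓
n=2: (1567,84)∘(1567,84) = (1567·1567+348·84·84, 1567·84+84·1567) = (4910977,263256)
n=3: (4910977,263256)∘(1567,84) = (1567·4910977+348·84·263256, 1567·263256+84·4910977) = (15391000351,825044220)
n=4: (15391000351,825044220)∘(1567,84) = (1567·15391000351+348·84·825044220, 1567·825044220+84·15391000351) = (48235390189057,2585688322224)

1567 84
4910977 263256
15391000351 825044220
48235390189057 2585688322224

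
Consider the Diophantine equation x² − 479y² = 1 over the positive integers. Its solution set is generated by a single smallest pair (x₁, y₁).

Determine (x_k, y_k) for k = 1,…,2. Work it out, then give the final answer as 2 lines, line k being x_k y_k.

[21; 1,7,1,3,2,21,2,3,1,7,1,42] for √479; ℓ=12 ⇒ convergent index 11
step 0: (21, 1)  from 21·(1,0) + (0,1)
…
step 2: (175, 8)  from 7·(22,1) + (21,1)
…
step 6: (37075, 1694)  from 21·(1729,79) + (766,35)
step 7: (75879, 3467)  from 2·(37075,1694) + (1729,79)
…
step 10: (2648849, 121029)  from 7·(340591,15562) + (264712,12095)
step 11: (2989440, 136591)  from 1·(2648849,121029) + (340591,15562)
→ (2989440, 136591).  Check: 2989440²=8936751513600, 479·136591²=8936751513599, difference 1.
(x_2, y_2) = (2989440·2989440 + 479·136591·136591, 2989440·136591 + 136591·2989440) = (17873503027199, 816661198080)

2989440 136591
17873503027199 816661198080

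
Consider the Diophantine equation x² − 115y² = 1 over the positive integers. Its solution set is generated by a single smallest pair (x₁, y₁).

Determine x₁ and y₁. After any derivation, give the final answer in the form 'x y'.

√115 → a₀=10, period (1,2,1,1,1,1,1,2,1,20); ℓ=10 even so k=9
a_0=10:  p_0=10·1+0=10,  q_0=10·0+1=1
…
a_7=1:  p_7=1·193+118=311,  q_7=1·18+11=29
a_8=2:  p_8=2·311+193=815,  q_8=2·29+18=76
a_9=1:  p_9=1·815+311=1126,  q_9=1·76+29=105
fundamental: x₁=1126, y₁=105  (since 1267876 − 115·11025 = 1)

1126 105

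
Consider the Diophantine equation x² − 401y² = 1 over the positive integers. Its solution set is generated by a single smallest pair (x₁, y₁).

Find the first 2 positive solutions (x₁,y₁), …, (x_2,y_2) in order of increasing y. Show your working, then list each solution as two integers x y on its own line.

d=401: √d = [20; 40] (ℓ=1, odd), read p_1/q_1
k=0  a_k=20  p_k/q_k = 20/1
k=1  a_k=40  p_k/q_k = 801/40
fundamental: x₁=801, y₁=40  (since 641601 − 401·1600 = 1)
n=2: (801,40)∘(801,40) = (801·801+401·40·40, 801·40+40·801) = (1283201,64080)

801 40
1283201 64080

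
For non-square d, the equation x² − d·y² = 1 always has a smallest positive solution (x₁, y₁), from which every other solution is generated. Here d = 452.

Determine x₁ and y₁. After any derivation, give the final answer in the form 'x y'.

1204353 56648

[21; 3,1,5,3,10,3,5,1,3,42] for √452; ℓ=10 ⇒ convergent index 9
step 0: (21, 1)  from 21·(1,0) + (0,1)
step 1: (64, 3)  from 3·(21,1) + (1,0)
…
step 5: (16009, 753)  from 10·(1552,73) + (489,23)
step 6: (49579, 2332)  from 3·(16009,753) + (1552,73)
step 7: (263904, 12413)  from 5·(49579,2332) + (16009,753)
step 8: (313483, 14745)  from 1·(263904,12413) + (49579,2332)
step 9: (1204353, 56648)  from 3·(313483,14745) + (263904,12413)
→ (1204353, 56648).  Check: 1204353²=1450466148609, 452·56648²=1450466148608, difference 1.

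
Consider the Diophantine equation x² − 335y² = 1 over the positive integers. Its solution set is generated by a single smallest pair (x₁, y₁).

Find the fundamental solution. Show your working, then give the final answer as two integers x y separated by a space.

[18; 3,3,3,36] for √335; ℓ=4 ⇒ convergent index 3
k=0  a_k=18  p_k/q_k = 18/1
…
k=2  a_k=3  p_k/q_k = 183/10
k=3  a_k=3  p_k/q_k = 604/33
fundamental: x₁=604, y₁=33  (since 364816 − 335·1089 = 1)

604 33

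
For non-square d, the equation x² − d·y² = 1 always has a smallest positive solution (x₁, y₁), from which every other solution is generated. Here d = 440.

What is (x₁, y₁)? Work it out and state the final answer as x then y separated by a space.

[20; 1,40] for √440; ℓ=2 ⇒ convergent index 1
i=0: a=20 ⇒ p=20, q=1
i=1: a=1 ⇒ p=21, q=1
(x₁, y₁) = (21, 1);  21² − 440·1² = 1 ✓

21 1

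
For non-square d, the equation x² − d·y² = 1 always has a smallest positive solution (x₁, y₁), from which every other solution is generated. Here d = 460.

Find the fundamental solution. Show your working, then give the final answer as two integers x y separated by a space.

√460 → a₀=21, period (2,4,3,1,2,10,2,1,3,4,2,42); ℓ=12 even so k=11
a_0=21:  p_0=21·1+0=21,  q_0=21·0+1=1
…
a_3=3:  p_3=3·193+43=622,  q_3=3·9+2=29
a_4=1:  p_4=1·622+193=815,  q_4=1·29+9=38
a_5=2:  p_5=2·815+622=2252,  q_5=2·38+29=105
…
a_10=4:  p_10=4·265693+72257=1135029,  q_10=4·12388+3369=52921
a_11=2:  p_11=2·1135029+265693=2535751,  q_11=2·52921+12388=118230
(x₁, y₁) = (2535751, 118230);  2535751² − 460·118230² = 1 ✓

2535751 118230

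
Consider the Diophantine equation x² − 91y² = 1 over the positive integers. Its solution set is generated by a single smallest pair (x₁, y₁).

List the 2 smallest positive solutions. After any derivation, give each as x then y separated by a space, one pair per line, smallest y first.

√91 → a₀=9, period (1,1,5,1,5,1,1,18); ℓ=8 even so k=7
i=0: a=9 ⇒ p=9, q=1
i=1: a=1 ⇒ p=10, q=1
i=2: a=1 ⇒ p=19, q=2
i=3: a=5 ⇒ p=105, q=11
i=4: a=1 ⇒ p=124, q=13
i=5: a=5 ⇒ p=725, q=76
i=6: a=1 ⇒ p=849, q=89
i=7: a=1 ⇒ p=1574, q=165
→ (1574, 165).  Check: 1574²=2477476, 91·165²=2477475, difference 1.
k=2:  x_2 = 1574·1574+91·165·165 = 4954951,  y_2 = 1574·165+165·1574 = 519420

1574 165
4954951 519420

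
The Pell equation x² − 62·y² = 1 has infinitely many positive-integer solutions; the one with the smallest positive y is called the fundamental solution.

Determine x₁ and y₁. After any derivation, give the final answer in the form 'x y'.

63 8

√62 → a₀=7, period (1,6,1,14); ℓ=4 even so k=3
k=0  a_k=7  p_k/q_k = 7/1
k=1  a_k=1  p_k/q_k = 8/1
k=2  a_k=6  p_k/q_k = 55/7
k=3  a_k=1  p_k/q_k = 63/8
fundamental: x₁=63, y₁=8  (since 3969 − 62·64 = 1)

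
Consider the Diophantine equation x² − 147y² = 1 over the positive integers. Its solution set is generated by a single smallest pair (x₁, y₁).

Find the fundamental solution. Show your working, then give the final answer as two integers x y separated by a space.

d=147: √d = [12; 8,24] (ℓ=2, even), read p_1/q_1
i=0: a=12 ⇒ p=12, q=1
i=1: a=8 ⇒ p=97, q=8
fundamental: x₁=97, y₁=8  (since 9409 − 147·64 = 1)

97 8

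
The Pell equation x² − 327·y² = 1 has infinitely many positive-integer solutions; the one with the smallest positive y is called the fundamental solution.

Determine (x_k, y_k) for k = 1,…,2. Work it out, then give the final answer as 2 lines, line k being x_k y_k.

217 12
94177 5208

d=327: √d = [18; 12,36] (ℓ=2, even), read p_1/q_1
k=0  a_k=18  p_k/q_k = 18/1
k=1  a_k=12  p_k/q_k = 217/12
fundamental: x₁=217, y₁=12  (since 47089 − 327·144 = 1)
(x_2, y_2) = (217·217 + 327·12·12, 217·12 + 12·217) = (94177, 5208)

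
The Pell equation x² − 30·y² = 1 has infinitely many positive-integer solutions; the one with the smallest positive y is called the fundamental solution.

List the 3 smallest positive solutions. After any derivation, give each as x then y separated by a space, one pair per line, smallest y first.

√30 = [5; 2,10, …], period ℓ=2 (even) → k=1
step 0: (5, 1)  from 5·(1,0) + (0,1)
step 1: (11, 2)  from 2·(5,1) + (1,0)
(x₁, y₁) = (11, 2);  11² − 30·2² = 1 ✓
(11+2√30)^2 = 241 + 44√30
(11+2√30)^3 = 5291 + 966√30

11 2
241 44
5291 966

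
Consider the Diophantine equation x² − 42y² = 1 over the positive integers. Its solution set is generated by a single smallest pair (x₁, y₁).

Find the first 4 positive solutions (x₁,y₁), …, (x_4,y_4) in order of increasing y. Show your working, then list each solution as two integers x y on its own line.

13 2
337 52
8749 1350
227137 35048

√42 = [6; 2,12, …], period ℓ=2 (even) → k=1
k=0  a_k=6  p_k/q_k = 6/1
k=1  a_k=2  p_k/q_k = 13/2
fundamental: x₁=13, y₁=2  (since 169 − 42·4 = 1)
(13+2√42)^2 = 337 + 52√42
(13+2√42)^3 = 8749 + 1350√42
(13+2√42)^4 = 227137 + 35048√42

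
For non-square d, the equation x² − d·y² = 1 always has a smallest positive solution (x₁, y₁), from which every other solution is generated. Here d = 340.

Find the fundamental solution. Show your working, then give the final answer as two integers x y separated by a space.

d=340: √d = [18; 2,3,1,1,1,…,3,2,36] (ℓ=14, even), read p_13/q_13
i=0: a=18 ⇒ p=18, q=1
i=1: a=2 ⇒ p=37, q=2
…
i=3: a=1 ⇒ p=166, q=9
…
i=8: a=1 ⇒ p=7265, q=394
i=9: a=1 ⇒ p=13774, q=747
…
i=11: a=1 ⇒ p=34813, q=1888
i=12: a=3 ⇒ p=125478, q=6805
i=13: a=2 ⇒ p=285769, q=15498
fundamental: x₁=285769, y₁=15498  (since 81663921361 − 340·240188004 = 1)

285769 15498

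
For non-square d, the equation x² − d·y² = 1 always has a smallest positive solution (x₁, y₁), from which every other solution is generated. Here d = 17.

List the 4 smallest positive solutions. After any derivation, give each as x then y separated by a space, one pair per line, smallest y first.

d=17: √d = [4; 8] (ℓ=1, odd), read p_1/q_1
step 0: (4, 1)  from 4·(1,0) + (0,1)
step 1: (33, 8)  from 8·(4,1) + (1,0)
(x₁, y₁) = (33, 8);  33² − 17·8² = 1 ✓
n=2: (33,8)∘(33,8) = (33·33+17·8·8, 33·8+8·33) = (2177,528)
n=3: (2177,528)∘(33,8) = (33·2177+17·8·528, 33·528+8·2177) = (143649,34840)
n=4: (143649,34840)∘(33,8) = (33·143649+17·8·34840, 33·34840+8·143649) = (9478657,2298912)

33 8
2177 528
143649 34840
9478657 2298912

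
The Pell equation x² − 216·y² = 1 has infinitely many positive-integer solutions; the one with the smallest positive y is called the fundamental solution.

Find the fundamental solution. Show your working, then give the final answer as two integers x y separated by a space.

485 33

√216 = [14; 1,2,3,2,1,28, …], period ℓ=6 (even) → k=5
k=0  a_k=14  p_k/q_k = 14/1
…
k=2  a_k=2  p_k/q_k = 44/3
…
k=4  a_k=2  p_k/q_k = 338/23
k=5  a_k=1  p_k/q_k = 485/33
→ (485, 33).  Check: 485²=235225, 216·33²=235224, difference 1.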